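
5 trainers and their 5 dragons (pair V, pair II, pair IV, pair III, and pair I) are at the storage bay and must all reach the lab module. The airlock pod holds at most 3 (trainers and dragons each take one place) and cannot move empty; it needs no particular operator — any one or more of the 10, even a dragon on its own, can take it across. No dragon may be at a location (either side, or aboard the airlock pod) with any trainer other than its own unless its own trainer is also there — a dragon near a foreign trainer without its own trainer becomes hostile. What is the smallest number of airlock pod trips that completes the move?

11

Counting alone: each trip to the lab module takes at most 3 across and each return brings at least 1 back, so after t trips out (and t−1 returns) at most 3t − (t−1) of the 10 are across; that first reaches 10 at t = 5, so at least 9 crossings are needed.
The safety rule pushes this higher. Following every safe sequence of crossings, the most of the 10 that can be at the lab module as the airlock pod arrives there on crossing 9 is 9 — never all 10.
So no plan with fewer than 11 crossings exists, and this one achieves 11:
1. dragon V and trainer V cross → the lab module.
2. trainer V crosses ← the storage bay.
3. dragon II, dragon III, and dragon IV cross → the lab module.
4. dragon V crosses ← the storage bay.
5. trainer II, trainer III, and trainer IV cross → the lab module.
6. dragon II and trainer II cross ← the storage bay.
7. trainer I, trainer II, and trainer V cross → the lab module.
8. dragon IV crosses ← the storage bay.
9. dragon II and dragon V cross → the lab module.
10. dragon V crosses ← the storage bay.
11. dragon I, dragon IV, and dragon V cross → the lab module.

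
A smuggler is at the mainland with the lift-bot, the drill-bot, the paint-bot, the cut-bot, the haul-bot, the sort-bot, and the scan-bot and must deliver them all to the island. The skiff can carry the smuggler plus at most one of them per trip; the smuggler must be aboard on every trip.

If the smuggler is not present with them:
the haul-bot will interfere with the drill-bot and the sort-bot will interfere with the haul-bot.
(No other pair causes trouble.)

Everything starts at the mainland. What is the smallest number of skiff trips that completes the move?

15

Counting alone: the smuggler can take at most 1 across per trip to the island, so moving all 7 needs at least 7 loaded trips out, with a return between consecutive ones — at least 13 crossings.
The safety rule pushes this higher. Following every safe sequence of crossings, the most of the 7 that can be at the island as the skiff arrives there on crossing 13 is 6 — never all 7.
So no plan with fewer than 15 crossings exists, and this one achieves 15:
1. Smuggler goes to the island with the haul-bot.
2. Smuggler goes back to the mainland alone.
3. Smuggler goes to the island with the lift-bot.
4. Smuggler goes back to the mainland alone.
5. Smuggler goes to the island with the drill-bot.
6. Smuggler goes back to the mainland with the haul-bot.
7. Smuggler goes to the island with the sort-bot.
8. Smuggler goes back to the mainland alone.
9. Smuggler goes to the island with the paint-bot.
10. Smuggler goes back to the mainland alone.
11. Smuggler goes to the island with the cut-bot.
12. Smuggler goes back to the mainland alone.
13. Smuggler goes to the island with the scan-bot.
14. Smuggler goes back to the mainland alone.
15. Smuggler goes to the island with the haul-bot.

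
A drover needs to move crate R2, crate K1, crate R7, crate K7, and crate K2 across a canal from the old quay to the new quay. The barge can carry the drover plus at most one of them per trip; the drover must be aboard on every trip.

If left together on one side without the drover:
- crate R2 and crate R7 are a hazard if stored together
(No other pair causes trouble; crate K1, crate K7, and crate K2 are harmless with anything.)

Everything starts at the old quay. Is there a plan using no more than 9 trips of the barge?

Yes — this plan uses 9 crossings (≤ 9):
1. Drover goes to the new quay with crate R2.  [the old quay: crate K1, crate K2, crate K7, crate R7 | the new quay: crate R2]
2. Drover goes back to the old quay alone.  [the old quay: crate K1, crate K2, crate K7, crate R7 | the new quay: crate R2]
3. Drover goes to the new quay with crate K1.  [the old quay: crate K2, crate K7, crate R7 | the new quay: crate K1, crate R2]
4. Drover goes back to the old quay alone.  [the old quay: crate K2, crate K7, crate R7 | the new quay: crate K1, crate R2]
5. Drover goes to the new quay with crate K7.  [the old quay: crate K2, crate R7 | the new quay: crate K1, crate K7, crate R2]
6. Drover goes back to the old quay alone.  [the old quay: crate K2, crate R7 | the new quay: crate K1, crate K7, crate R2]
7. Drover goes to the new quay with crate K2.  [the old quay: crate R7 | the new quay: crate K1, crate K2, crate K7, crate R2]
8. Drover goes back to the old quay alone.  [the old quay: crate R7 | the new quay: crate K1, crate K2, crate K7, crate R2]
9. Drover goes to the new quay with crate R7.  [the old quay: — | the new quay: crate K1, crate K2, crate K7, crate R2, crate R7]

Yes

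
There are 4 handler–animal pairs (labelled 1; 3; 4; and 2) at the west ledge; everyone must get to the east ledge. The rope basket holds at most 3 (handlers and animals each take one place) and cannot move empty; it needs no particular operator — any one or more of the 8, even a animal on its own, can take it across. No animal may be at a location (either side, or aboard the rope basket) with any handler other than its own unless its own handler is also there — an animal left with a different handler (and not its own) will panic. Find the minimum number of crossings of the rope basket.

Counting alone: each trip to the east ledge takes at most 3 across and each return brings at least 1 back, so after t trips out (and t−1 returns) at most 3t − (t−1) of the 8 are across; that first reaches 8 at t = 4, so at least 7 crossings are needed.
The safety rule pushes this higher. Following every safe sequence of crossings, the most of the 8 that can be at the east ledge as the rope basket arrives there on crossing 7 is 7 — never all 8.
So no plan with fewer than 9 crossings exists, and this one achieves 9:
1. animal 1 and handler 1 cross → the east ledge.
2. handler 1 crosses ← the west ledge.
3. animal 3, handler 1, and handler 3 cross → the east ledge.
4. animal 1 and handler 1 cross ← the west ledge.
5. handler 1, handler 2, and handler 4 cross → the east ledge.
6. animal 3 crosses ← the west ledge.
7. animal 1 and animal 3 cross → the east ledge.
8. animal 1 crosses ← the west ledge.
9. animal 1, animal 2, and animal 4 cross → the east ledge.

9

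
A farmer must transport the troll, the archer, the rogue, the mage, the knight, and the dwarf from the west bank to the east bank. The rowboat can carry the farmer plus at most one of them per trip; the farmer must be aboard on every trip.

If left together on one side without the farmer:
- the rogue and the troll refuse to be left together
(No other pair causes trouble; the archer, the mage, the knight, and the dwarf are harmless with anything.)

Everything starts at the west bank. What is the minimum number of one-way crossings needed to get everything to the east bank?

11

Counting alone: the farmer can take at most 1 across per trip to the east bank, so moving all 6 needs at least 6 loaded trips out, with a return between consecutive ones — at least 11 crossings.
The plan below uses exactly 11 crossings, so it is optimal:
1. Farmer goes to the east bank with the troll.
2. Farmer goes back to the west bank alone.
3. Farmer goes to the east bank with the archer.
4. Farmer goes back to the west bank alone.
5. Farmer goes to the east bank with the mage.
6. Farmer goes back to the west bank alone.
7. Farmer goes to the east bank with the knight.
8. Farmer goes back to the west bank alone.
9. Farmer goes to the east bank with the dwarf.
10. Farmer goes back to the west bank alone.
11. Farmer goes to the east bank with the rogue.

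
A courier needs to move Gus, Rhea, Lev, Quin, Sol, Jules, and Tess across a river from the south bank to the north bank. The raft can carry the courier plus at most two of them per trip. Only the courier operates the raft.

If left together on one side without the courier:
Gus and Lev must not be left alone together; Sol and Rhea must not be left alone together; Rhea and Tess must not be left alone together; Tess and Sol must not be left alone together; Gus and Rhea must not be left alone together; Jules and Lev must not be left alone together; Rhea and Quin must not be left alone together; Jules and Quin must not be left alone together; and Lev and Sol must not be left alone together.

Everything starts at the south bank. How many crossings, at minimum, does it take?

impossible

Whatever the first load, the items left behind include a forbidden pair without the courier. No opening move is safe, so no plan exists.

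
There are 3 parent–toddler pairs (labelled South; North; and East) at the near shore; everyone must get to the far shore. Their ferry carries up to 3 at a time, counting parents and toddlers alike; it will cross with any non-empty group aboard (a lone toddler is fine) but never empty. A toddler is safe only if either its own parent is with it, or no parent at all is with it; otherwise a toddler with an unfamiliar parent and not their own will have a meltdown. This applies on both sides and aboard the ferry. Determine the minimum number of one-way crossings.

Counting alone: each trip to the far shore takes at most 3 across and each return brings at least 1 back, so after t trips out (and t−1 returns) at most 3t − (t−1) of the 6 are across; that first reaches 6 at t = 3, so at least 5 crossings are needed.
The plan below uses exactly 5 crossings, so it is optimal:
1. parent South and toddler South cross → the far shore.
2. parent South crosses ← the near shore.
3. parent East, parent North, and parent South cross → the far shore.
4. toddler South crosses ← the near shore.
5. toddler East, toddler North, and toddler South cross → the far shore.

5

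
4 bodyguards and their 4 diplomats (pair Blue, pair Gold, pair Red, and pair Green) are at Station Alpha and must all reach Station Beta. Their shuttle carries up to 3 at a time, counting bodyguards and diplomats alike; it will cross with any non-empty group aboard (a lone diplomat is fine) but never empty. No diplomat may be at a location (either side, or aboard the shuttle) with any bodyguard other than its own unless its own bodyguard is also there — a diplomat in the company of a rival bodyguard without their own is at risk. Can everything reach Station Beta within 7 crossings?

Counting alone: each trip to Station Beta takes at most 3 across and each return brings at least 1 back, so after t trips out (and t−1 returns) at most 3t − (t−1) of the 8 are across; that first reaches 8 at t = 4, so at least 7 crossings are needed.
The safety rule pushes this higher. Following every safe sequence of crossings, the most of the 8 that can be at Station Beta as the shuttle arrives there on crossing 7 is 7 — never all 8.
So the move cannot be finished within 7 crossings. (The shortest complete plan takes 9:)
1. bodyguard Blue and diplomat Blue cross → Station Beta.
2. bodyguard Blue crosses ← Station Alpha.
3. bodyguard Blue, bodyguard Gold, and diplomat Gold cross → Station Beta.
4. bodyguard Blue and diplomat Blue cross ← Station Alpha.
5. bodyguard Blue, bodyguard Green, and bodyguard Red cross → Station Beta.
6. diplomat Gold crosses ← Station Alpha.
7. diplomat Blue and diplomat Gold cross → Station Beta.
8. diplomat Blue crosses ← Station Alpha.
9. diplomat Blue, diplomat Green, and diplomat Red cross → Station Beta.

No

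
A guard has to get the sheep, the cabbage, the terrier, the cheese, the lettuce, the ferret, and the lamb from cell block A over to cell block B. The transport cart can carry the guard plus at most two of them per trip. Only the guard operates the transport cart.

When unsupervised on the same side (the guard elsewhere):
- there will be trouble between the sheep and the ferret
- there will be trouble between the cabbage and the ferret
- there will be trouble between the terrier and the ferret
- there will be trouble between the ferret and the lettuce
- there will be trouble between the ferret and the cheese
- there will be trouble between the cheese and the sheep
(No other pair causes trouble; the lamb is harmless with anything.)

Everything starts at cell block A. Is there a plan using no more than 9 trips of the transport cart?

No

Counting alone: the guard can take at most 2 across per trip to cell block B, so moving all 7 needs at least 4 loaded trips out, with a return between consecutive ones — at least 7 crossings.
The safety rule pushes this higher. Following every safe sequence of crossings, the most of the 7 that can be at cell block B as the transport cart arrives there on crossings 7, 9 is 5, 6 respectively — never all 7.
So the move cannot be finished within 9 crossings. (The shortest complete plan takes 11:)
1. Guard goes to cell block B with the ferret and the sheep.  [cell block A: the cabbage, the cheese, the lamb, the lettuce, the terrier | cell block B: the ferret, the sheep]
2. Guard goes back to cell block A with the sheep.  [cell block A: the cabbage, the cheese, the lamb, the lettuce, the sheep, the terrier | cell block B: the ferret]
3. Guard goes to cell block B with the cabbage and the sheep.  [cell block A: the cheese, the lamb, the lettuce, the terrier | cell block B: the cabbage, the ferret, the sheep]
4. Guard goes back to cell block A with the ferret.  [cell block A: the cheese, the ferret, the lamb, the lettuce, the terrier | cell block B: the cabbage, the sheep]
5. Guard goes to cell block B with the ferret and the terrier.  [cell block A: the cheese, the lamb, the lettuce | cell block B: the cabbage, the ferret, the sheep, the terrier]
6. Guard goes back to cell block A with the ferret.  [cell block A: the cheese, the ferret, the lamb, the lettuce | cell block B: the cabbage, the sheep, the terrier]
7. Guard goes to cell block B with the cheese and the lettuce.  [cell block A: the ferret, the lamb | cell block B: the cabbage, the cheese, the lettuce, the sheep, the terrier]
8. Guard goes back to cell block A with the sheep.  [cell block A: the ferret, the lamb, the sheep | cell block B: the cabbage, the cheese, the lettuce, the terrier]
9. Guard goes to cell block B with the lamb and the sheep.  [cell block A: the ferret | cell block B: the cabbage, the cheese, the lamb, the lettuce, the sheep, the terrier]
10. Guard goes back to cell block A with the sheep.  [cell block A: the ferret, the sheep | cell block B: the cabbage, the cheese, the lamb, the lettuce, the terrier]
11. Guard goes to cell block B with the ferret and the sheep.  [cell block A: — | cell block B: the cabbage, the cheese, the ferret, the lamb, the lettuce, the sheep, the terrier]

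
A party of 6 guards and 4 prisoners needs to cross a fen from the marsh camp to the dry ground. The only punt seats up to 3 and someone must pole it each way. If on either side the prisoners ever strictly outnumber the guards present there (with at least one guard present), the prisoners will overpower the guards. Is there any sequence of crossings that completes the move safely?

1. 2 prisoners → the dry ground.  (the marsh camp: 6G 2P; the dry ground: 0G 2P)
2. 1 prisoner ← the marsh camp.  (the marsh camp: 6G 3P; the dry ground: 0G 1P)
3. 3 prisoners → the dry ground.  (the marsh camp: 6G 0P; the dry ground: 0G 4P)
4. 1 prisoner ← the marsh camp.  (the marsh camp: 6G 1P; the dry ground: 0G 3P)
5. 3 guards → the dry ground.  (the marsh camp: 3G 1P; the dry ground: 3G 3P)
6. 1 prisoner ← the marsh camp.  (the marsh camp: 3G 2P; the dry ground: 3G 2P)
7. 1 guard and 2 prisoners → the dry ground.  (the marsh camp: 2G 0P; the dry ground: 4G 4P)
8. 1 prisoner ← the marsh camp.  (the marsh camp: 2G 1P; the dry ground: 4G 3P)
9. 2 guards and 1 prisoner → the dry ground.  (the marsh camp: 0G 0P; the dry ground: 6G 4P)

Yes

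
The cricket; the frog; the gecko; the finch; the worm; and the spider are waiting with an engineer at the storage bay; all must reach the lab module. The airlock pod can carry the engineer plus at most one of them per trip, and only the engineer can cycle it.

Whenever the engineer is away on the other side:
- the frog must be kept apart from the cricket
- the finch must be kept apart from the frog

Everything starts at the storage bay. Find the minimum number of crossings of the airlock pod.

Counting alone: the engineer can take at most 1 across per trip to the lab module, so moving all 6 needs at least 6 loaded trips out, with a return between consecutive ones — at least 11 crossings.
The safety rule pushes this higher. Following every safe sequence of crossings, the most of the 6 that can be at the lab module as the airlock pod arrives there on crossing 11 is 5 — never all 6.
So no plan with fewer than 13 crossings exists, and this one achieves 13:
1. Engineer goes to the lab module with the frog.  [the storage bay: the cricket, the finch, the gecko, the spider, the worm | the lab module: the frog]
2. Engineer goes back to the storage bay alone.  [the storage bay: the cricket, the finch, the gecko, the spider, the worm | the lab module: the frog]
3. Engineer goes to the lab module with the cricket.  [the storage bay: the finch, the gecko, the spider, the worm | the lab module: the cricket, the frog]
4. Engineer goes back to the storage bay with the frog.  [the storage bay: the finch, the frog, the gecko, the spider, the worm | the lab module: the cricket]
5. Engineer goes to the lab module with the finch.  [the storage bay: the frog, the gecko, the spider, the worm | the lab module: the cricket, the finch]
6. Engineer goes back to the storage bay alone.  [the storage bay: the frog, the gecko, the spider, the worm | the lab module: the cricket, the finch]
7. Engineer goes to the lab module with the gecko.  [the storage bay: the frog, the spider, the worm | the lab module: the cricket, the finch, the gecko]
8. Engineer goes back to the storage bay alone.  [the storage bay: the frog, the spider, the worm | the lab module: the cricket, the finch, the gecko]
9. Engineer goes to the lab module with the worm.  [the storage bay: the frog, the spider | the lab module: the cricket, the finch, the gecko, the worm]
10. Engineer goes back to the storage bay alone.  [the storage bay: the frog, the spider | the lab module: the cricket, the finch, the gecko, the worm]
11. Engineer goes to the lab module with the spider.  [the storage bay: the frog | the lab module: the cricket, the finch, the gecko, the spider, the worm]
12. Engineer goes back to the storage bay alone.  [the storage bay: the frog | the lab module: the cricket, the finch, the gecko, the spider, the worm]
13. Engineer goes to the lab module with the frog.  [the storage bay: — | the lab module: the cricket, the finch, the frog, the gecko, the spider, the worm]

13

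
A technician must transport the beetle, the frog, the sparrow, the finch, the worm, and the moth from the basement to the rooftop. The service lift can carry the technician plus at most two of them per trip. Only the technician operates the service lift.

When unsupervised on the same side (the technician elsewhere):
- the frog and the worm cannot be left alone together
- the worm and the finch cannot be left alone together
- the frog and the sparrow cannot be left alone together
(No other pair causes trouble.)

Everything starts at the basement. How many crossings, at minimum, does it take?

Counting alone: the technician can take at most 2 across per trip to the rooftop, so moving all 6 needs at least 3 loaded trips out, with a return between consecutive ones — at least 5 crossings.
The plan below uses exactly 5 crossings, so it is optimal:
1. Technician goes to the rooftop with the finch and the frog.
2. Technician goes back to the basement alone.
3. Technician goes to the rooftop with the beetle and the moth.
4. Technician goes back to the basement alone.
5. Technician goes to the rooftop with the sparrow and the worm.

5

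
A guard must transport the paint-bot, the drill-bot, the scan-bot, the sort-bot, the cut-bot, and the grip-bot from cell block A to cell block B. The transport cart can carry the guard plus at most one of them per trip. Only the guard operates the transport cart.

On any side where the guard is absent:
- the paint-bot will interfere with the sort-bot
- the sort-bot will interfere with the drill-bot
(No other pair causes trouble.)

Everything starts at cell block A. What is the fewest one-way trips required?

13

Counting alone: the guard can take at most 1 across per trip to cell block B, so moving all 6 needs at least 6 loaded trips out, with a return between consecutive ones — at least 11 crossings.
The safety rule pushes this higher. Following every safe sequence of crossings, the most of the 6 that can be at cell block B as the transport cart arrives there on crossing 11 is 5 — never all 6.
So no plan with fewer than 13 crossings exists, and this one achieves 13:
1. Guard goes to cell block B with the sort-bot.  [cell block A: the cut-bot, the drill-bot, the grip-bot, the paint-bot, the scan-bot | cell block B: the sort-bot]
2. Guard goes back to cell block A alone.  [cell block A: the cut-bot, the drill-bot, the grip-bot, the paint-bot, the scan-bot | cell block B: the sort-bot]
3. Guard goes to cell block B with the paint-bot.  [cell block A: the cut-bot, the drill-bot, the grip-bot, the scan-bot | cell block B: the paint-bot, the sort-bot]
4. Guard goes back to cell block A with the sort-bot.  [cell block A: the cut-bot, the drill-bot, the grip-bot, the scan-bot, the sort-bot | cell block B: the paint-bot]
5. Guard goes to cell block B with the drill-bot.  [cell block A: the cut-bot, the grip-bot, the scan-bot, the sort-bot | cell block B: the drill-bot, the paint-bot]
6. Guard goes back to cell block A alone.  [cell block A: the cut-bot, the grip-bot, the scan-bot, the sort-bot | cell block B: the drill-bot, the paint-bot]
7. Guard goes to cell block B with the scan-bot.  [cell block A: the cut-bot, the grip-bot, the sort-bot | cell block B: the drill-bot, the paint-bot, the scan-bot]
8. Guard goes back to cell block A alone.  [cell block A: the cut-bot, the grip-bot, the sort-bot | cell block B: the drill-bot, the paint-bot, the scan-bot]
9. Guard goes to cell block B with the cut-bot.  [cell block A: the grip-bot, the sort-bot | cell block B: the cut-bot, the drill-bot, the paint-bot, the scan-bot]
10. Guard goes back to cell block A alone.  [cell block A: the grip-bot, the sort-bot | cell block B: the cut-bot, the drill-bot, the paint-bot, the scan-bot]
11. Guard goes to cell block B with the grip-bot.  [cell block A: the sort-bot | cell block B: the cut-bot, the drill-bot, the grip-bot, the paint-bot, the scan-bot]
12. Guard goes back to cell block A alone.  [cell block A: the sort-bot | cell block B: the cut-bot, the drill-bot, the grip-bot, the paint-bot, the scan-bot]
13. Guard goes to cell block B with the sort-bot.  [cell block A: — | cell block B: the cut-bot, the drill-bot, the grip-bot, the paint-bot, the scan-bot, the sort-bot]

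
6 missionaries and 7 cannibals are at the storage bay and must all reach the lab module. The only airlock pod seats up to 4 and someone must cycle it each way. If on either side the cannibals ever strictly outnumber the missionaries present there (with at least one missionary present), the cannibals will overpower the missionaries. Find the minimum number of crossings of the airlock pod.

The cannibals already outnumber the missionaries at the storage bay before anyone moves, so the starting position itself is disallowed.

impossible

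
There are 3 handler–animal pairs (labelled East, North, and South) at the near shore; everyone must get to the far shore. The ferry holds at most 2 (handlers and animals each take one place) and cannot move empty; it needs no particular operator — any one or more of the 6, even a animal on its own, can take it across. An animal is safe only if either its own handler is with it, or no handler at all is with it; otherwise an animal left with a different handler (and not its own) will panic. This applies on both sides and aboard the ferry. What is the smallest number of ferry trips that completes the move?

Counting alone: each trip to the far shore takes at most 2 across and each return brings at least 1 back, so after t trips out (and t−1 returns) at most 2t − (t−1) of the 6 are across; that first reaches 6 at t = 5, so at least 9 crossings are needed.
The safety rule pushes this higher. Following every safe sequence of crossings, the most of the 6 that can be at the far shore as the ferry arrives there on crossing 9 is 5 — never all 6.
So no plan with fewer than 11 crossings exists, and this one achieves 11:
1. animal East and handler East cross → the far shore.
2. handler East crosses ← the near shore.
3. animal North and animal South cross → the far shore.
4. animal East crosses ← the near shore.
5. handler North and handler South cross → the far shore.
6. animal North and handler North cross ← the near shore.
7. handler East and handler North cross → the far shore.
8. animal South crosses ← the near shore.
9. animal East and animal North cross → the far shore.
10. handler South crosses ← the near shore.
11. animal South and handler South cross → the far shore.

11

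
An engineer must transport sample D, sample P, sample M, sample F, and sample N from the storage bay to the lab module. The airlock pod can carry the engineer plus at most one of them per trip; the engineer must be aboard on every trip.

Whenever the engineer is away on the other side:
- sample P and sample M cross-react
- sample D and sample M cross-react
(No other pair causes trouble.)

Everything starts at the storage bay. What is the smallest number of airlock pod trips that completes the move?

11

Counting alone: the engineer can take at most 1 across per trip to the lab module, so moving all 5 needs at least 5 loaded trips out, with a return between consecutive ones — at least 9 crossings.
The safety rule pushes this higher. Following every safe sequence of crossings, the most of the 5 that can be at the lab module as the airlock pod arrives there on crossing 9 is 4 — never all 5.
So no plan with fewer than 11 crossings exists, and this one achieves 11:
1. Engineer goes to the lab module with sample M.
2. Engineer goes back to the storage bay alone.
3. Engineer goes to the lab module with sample D.
4. Engineer goes back to the storage bay with sample M.
5. Engineer goes to the lab module with sample P.
6. Engineer goes back to the storage bay alone.
7. Engineer goes to the lab module with sample F.
8. Engineer goes back to the storage bay alone.
9. Engineer goes to the lab module with sample N.
10. Engineer goes back to the storage bay alone.
11. Engineer goes to the lab module with sample M.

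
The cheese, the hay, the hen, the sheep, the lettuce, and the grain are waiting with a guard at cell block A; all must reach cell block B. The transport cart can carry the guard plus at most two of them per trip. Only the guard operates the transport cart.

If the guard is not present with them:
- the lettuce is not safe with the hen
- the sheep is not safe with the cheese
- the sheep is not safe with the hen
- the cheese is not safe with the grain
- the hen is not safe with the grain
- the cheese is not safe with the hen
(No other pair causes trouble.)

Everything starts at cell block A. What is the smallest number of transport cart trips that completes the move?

9

Counting alone: the guard can take at most 2 across per trip to cell block B, so moving all 6 needs at least 3 loaded trips out, with a return between consecutive ones — at least 5 crossings.
The safety rule pushes this higher. Following every safe sequence of crossings, the most of the 6 that can be at cell block B as the transport cart arrives there on crossings 5, 7 is 4, 5 respectively — never all 6.
So no plan with fewer than 9 crossings exists, and this one achieves 9:
1. Guard goes to cell block B with the cheese and the hen.
2. Guard goes back to cell block A with the cheese.
3. Guard goes to cell block B with the cheese and the hay.
4. Guard goes back to cell block A with the cheese.
5. Guard goes to cell block B with the cheese and the lettuce.
6. Guard goes back to cell block A with the hen.
7. Guard goes to cell block B with the grain and the sheep.
8. Guard goes back to cell block A with the cheese.
9. Guard goes to cell block B with the cheese and the hen.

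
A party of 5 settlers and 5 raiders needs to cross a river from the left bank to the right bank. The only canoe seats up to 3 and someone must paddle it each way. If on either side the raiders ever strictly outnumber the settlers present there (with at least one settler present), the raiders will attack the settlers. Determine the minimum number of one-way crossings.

11

Counting alone: each trip to the right bank takes at most 3 across and each return brings at least 1 back, so after t trips out (and t−1 returns) at most 3t − (t−1) of the 10 are across; that first reaches 10 at t = 5, so at least 9 crossings are needed.
The safety rule pushes this higher. Following every safe sequence of crossings, the most of the 10 that can be at the right bank as the canoe arrives there on crossing 9 is 9 — never all 10.
So no plan with fewer than 11 crossings exists, and this one achieves 11:
1. 2 raiders → the right bank.  (the left bank: 5S 3R; the right bank: 0S 2R)
2. 1 raider ← the left bank.  (the left bank: 5S 4R; the right bank: 0S 1R)
3. 3 raiders → the right bank.  (the left bank: 5S 1R; the right bank: 0S 4R)
4. 1 raider ← the left bank.  (the left bank: 5S 2R; the right bank: 0S 3R)
5. 3 settlers → the right bank.  (the left bank: 2S 2R; the right bank: 3S 3R)
6. 1 settler and 1 raider ← the left bank.  (the left bank: 3S 3R; the right bank: 2S 2R)
7. 3 settlers → the right bank.  (the left bank: 0S 3R; the right bank: 5S 2R)
8. 1 raider ← the left bank.  (the left bank: 0S 4R; the right bank: 5S 1R)
9. 2 raiders → the right bank.  (the left bank: 0S 2R; the right bank: 5S 3R)
10. 1 raider ← the left bank.  (the left bank: 0S 3R; the right bank: 5S 2R)
11. 3 raiders → the right bank.  (the left bank: 0S 0R; the right bank: 5S 5R)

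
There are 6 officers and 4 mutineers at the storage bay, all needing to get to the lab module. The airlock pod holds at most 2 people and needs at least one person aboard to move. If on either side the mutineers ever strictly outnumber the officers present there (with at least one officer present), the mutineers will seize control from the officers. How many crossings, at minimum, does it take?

17

Counting alone: each trip to the lab module takes at most 2 across and each return brings at least 1 back, so after t trips out (and t−1 returns) at most 2t − (t−1) of the 10 are across; that first reaches 10 at t = 9, so at least 17 crossings are needed.
The plan below uses exactly 17 crossings, so it is optimal:
1. 2 mutineers → the lab module.  (the storage bay: 6O 2M; the lab module: 0O 2M)
2. 1 mutineer ← the storage bay.  (the storage bay: 6O 3M; the lab module: 0O 1M)
3. 2 mutineers → the lab module.  (the storage bay: 6O 1M; the lab module: 0O 3M)
4. 1 mutineer ← the storage bay.  (the storage bay: 6O 2M; the lab module: 0O 2M)
5. 2 officers → the lab module.  (the storage bay: 4O 2M; the lab module: 2O 2M)
6. 1 mutineer ← the storage bay.  (the storage bay: 4O 3M; the lab module: 2O 1M)
7. 1 officer and 1 mutineer → the lab module.  (the storage bay: 3O 2M; the lab module: 3O 2M)
8. 1 mutineer ← the storage bay.  (the storage bay: 3O 3M; the lab module: 3O 1M)
9. 2 mutineers → the lab module.  (the storage bay: 3O 1M; the lab module: 3O 3M)
10. 1 mutineer ← the storage bay.  (the storage bay: 3O 2M; the lab module: 3O 2M)
11. 1 officer and 1 mutineer → the lab module.  (the storage bay: 2O 1M; the lab module: 4O 3M)
12. 1 mutineer ← the storage bay.  (the storage bay: 2O 2M; the lab module: 4O 2M)
13. 2 mutineers → the lab module.  (the storage bay: 2O 0M; the lab module: 4O 4M)
14. 1 mutineer ← the storage bay.  (the storage bay: 2O 1M; the lab module: 4O 3M)
15. 1 officer and 1 mutineer → the lab module.  (the storage bay: 1O 0M; the lab module: 5O 4M)
16. 1 mutineer ← the storage bay.  (the storage bay: 1O 1M; the lab module: 5O 3M)
17. 1 officer and 1 mutineer → the lab module.  (the storage bay: 0O 0M; the lab module: 6O 4M)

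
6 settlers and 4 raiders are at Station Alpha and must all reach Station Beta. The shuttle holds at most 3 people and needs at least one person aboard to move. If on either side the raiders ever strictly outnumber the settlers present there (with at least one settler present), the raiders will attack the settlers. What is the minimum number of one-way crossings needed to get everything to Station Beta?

Counting alone: each trip to Station Beta takes at most 3 across and each return brings at least 1 back, so after t trips out (and t−1 returns) at most 3t − (t−1) of the 10 are across; that first reaches 10 at t = 5, so at least 9 crossings are needed.
The plan below uses exactly 9 crossings, so it is optimal:
1. 2 raiders → Station Beta.  (Station Alpha: 6S 2R; Station Beta: 0S 2R)
2. 1 raider ← Station Alpha.  (Station Alpha: 6S 3R; Station Beta: 0S 1R)
3. 3 raiders → Station Beta.  (Station Alpha: 6S 0R; Station Beta: 0S 4R)
4. 1 raider ← Station Alpha.  (Station Alpha: 6S 1R; Station Beta: 0S 3R)
5. 3 settlers → Station Beta.  (Station Alpha: 3S 1R; Station Beta: 3S 3R)
6. 1 raider ← Station Alpha.  (Station Alpha: 3S 2R; Station Beta: 3S 2R)
7. 1 settler and 2 raiders → Station Beta.  (Station Alpha: 2S 0R; Station Beta: 4S 4R)
8. 1 raider ← Station Alpha.  (Station Alpha: 2S 1R; Station Beta: 4S 3R)
9. 2 settlers and 1 raider → Station Beta.  (Station Alpha: 0S 0R; Station Beta: 6S 4R)

9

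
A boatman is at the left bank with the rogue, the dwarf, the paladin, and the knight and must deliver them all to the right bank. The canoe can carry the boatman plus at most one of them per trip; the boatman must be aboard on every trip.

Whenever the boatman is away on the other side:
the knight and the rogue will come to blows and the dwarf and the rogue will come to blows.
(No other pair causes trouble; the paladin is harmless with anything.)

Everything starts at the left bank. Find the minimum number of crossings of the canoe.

Counting alone: the boatman can take at most 1 across per trip to the right bank, so moving all 4 needs at least 4 loaded trips out, with a return between consecutive ones — at least 7 crossings.
The safety rule pushes this higher. Following every safe sequence of crossings, the most of the 4 that can be at the right bank as the canoe arrives there on crossing 7 is 3 — never all 4.
So no plan with fewer than 9 crossings exists, and this one achieves 9:
1. Boatman goes to the right bank with the rogue.  [the left bank: the dwarf, the knight, the paladin | the right bank: the rogue]
2. Boatman goes back to the left bank alone.  [the left bank: the dwarf, the knight, the paladin | the right bank: the rogue]
3. Boatman goes to the right bank with the dwarf.  [the left bank: the knight, the paladin | the right bank: the dwarf, the rogue]
4. Boatman goes back to the left bank with the rogue.  [the left bank: the knight, the paladin, the rogue | the right bank: the dwarf]
5. Boatman goes to the right bank with the knight.  [the left bank: the paladin, the rogue | the right bank: the dwarf, the knight]
6. Boatman goes back to the left bank alone.  [the left bank: the paladin, the rogue | the right bank: the dwarf, the knight]
7. Boatman goes to the right bank with the paladin.  [the left bank: the rogue | the right bank: the dwarf, the knight, the paladin]
8. Boatman goes back to the left bank alone.  [the left bank: the rogue | the right bank: the dwarf, the knight, the paladin]
9. Boatman goes to the right bank with the rogue.  [the left bank: — | the right bank: the dwarf, the knight, the paladin, the rogue]

9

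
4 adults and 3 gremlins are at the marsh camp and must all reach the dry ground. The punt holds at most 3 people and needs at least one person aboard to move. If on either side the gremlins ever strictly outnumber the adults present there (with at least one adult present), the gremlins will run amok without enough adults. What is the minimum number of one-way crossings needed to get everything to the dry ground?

5

Counting alone: each trip to the dry ground takes at most 3 across and each return brings at least 1 back, so after t trips out (and t−1 returns) at most 3t − (t−1) of the 7 are across; that first reaches 7 at t = 3, so at least 5 crossings are needed.
The plan below uses exactly 5 crossings, so it is optimal:
1. 3 gremlins → the dry ground.  (the marsh camp: 4A 0G; the dry ground: 0A 3G)
2. 1 gremlin ← the marsh camp.  (the marsh camp: 4A 1G; the dry ground: 0A 2G)
3. 3 adults → the dry ground.  (the marsh camp: 1A 1G; the dry ground: 3A 2G)
4. 1 adult ← the marsh camp.  (the marsh camp: 2A 1G; the dry ground: 2A 2G)
5. 2 adults and 1 gremlin → the dry ground.  (the marsh camp: 0A 0G; the dry ground: 4A 3G)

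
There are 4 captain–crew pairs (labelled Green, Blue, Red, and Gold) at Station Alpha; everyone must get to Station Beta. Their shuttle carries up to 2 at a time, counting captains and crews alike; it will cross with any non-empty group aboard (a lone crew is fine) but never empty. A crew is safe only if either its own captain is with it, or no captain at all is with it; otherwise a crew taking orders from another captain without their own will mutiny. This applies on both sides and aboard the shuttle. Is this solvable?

Following every safe sequence of crossings from the start, the most of the 8 that can be at Station Beta as the shuttle arrives there on crossings 1, 3, 5 is 2, 3, 4 respectively; the best ever achieved is 4 of 8.
From crossing 7 on, no configuration arises that was not already reachable earlier: only 44 distinct safe configurations (who is on which side, and where the shuttle is) can ever be reached, none of them has everyone across, and every continuation just revisits them. So no valid plan exists.

No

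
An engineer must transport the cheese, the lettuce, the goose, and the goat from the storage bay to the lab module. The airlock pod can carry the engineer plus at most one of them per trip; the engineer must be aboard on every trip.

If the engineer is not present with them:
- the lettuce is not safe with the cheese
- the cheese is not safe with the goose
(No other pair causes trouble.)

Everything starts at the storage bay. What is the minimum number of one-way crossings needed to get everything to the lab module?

9

Counting alone: the engineer can take at most 1 across per trip to the lab module, so moving all 4 needs at least 4 loaded trips out, with a return between consecutive ones — at least 7 crossings.
The safety rule pushes this higher. Following every safe sequence of crossings, the most of the 4 that can be at the lab module as the airlock pod arrives there on crossing 7 is 3 — never all 4.
So no plan with fewer than 9 crossings exists, and this one achieves 9:
1. Engineer goes to the lab module with the cheese.
2. Engineer goes back to the storage bay alone.
3. Engineer goes to the lab module with the lettuce.
4. Engineer goes back to the storage bay with the cheese.
5. Engineer goes to the lab module with the goose.
6. Engineer goes back to the storage bay alone.
7. Engineer goes to the lab module with the goat.
8. Engineer goes back to the storage bay alone.
9. Engineer goes to the lab module with the cheese.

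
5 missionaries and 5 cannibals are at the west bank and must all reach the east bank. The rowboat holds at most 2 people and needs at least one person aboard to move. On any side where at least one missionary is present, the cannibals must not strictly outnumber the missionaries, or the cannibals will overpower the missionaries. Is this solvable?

No

Following every safe sequence of crossings from the start, the most of the 10 that can be at the east bank as the rowboat arrives there on crossings 1, 3, 5, 7 is 2, 3, 4, 5 respectively; the best ever achieved is 5 of 10.
From crossing 9 on, no configuration arises that was not already reachable earlier: only 13 distinct safe configurations (who is on which side, and where the rowboat is) can ever be reached, none of them has everyone across, and every continuation just revisits them. They are: 0 missionaries + 0 cannibals across (rowboat back at the start); 0 missionaries + 1 cannibal across (rowboat there); 0 missionaries + 1 cannibal across (rowboat back at the start); 0 missionaries + 2 cannibals across (rowboat there); 0 missionaries + 2 cannibals across (rowboat back at the start); 0 missionaries + 3 cannibals across (rowboat there); 0 missionaries + 3 cannibals across (rowboat back at the start); 0 missionaries + 4 cannibals across (rowboat there); 0 missionaries + 4 cannibals across (rowboat back at the start); 0 missionaries + 5 cannibals across (rowboat there); 1 missionary + 1 cannibal across (rowboat there); 1 missionary + 1 cannibal across (rowboat back at the start); 2 missionaries + 2 cannibals across (rowboat there). So no valid plan exists.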